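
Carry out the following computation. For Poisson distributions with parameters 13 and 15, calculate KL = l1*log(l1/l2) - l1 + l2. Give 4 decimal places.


KL divergence for Poisson:
KL = l1*log(l1/l2) - l1 + l2.
l1 = 13, l2 = 15.
log(13/15) = -0.143101.
l1*log(l1/l2) = 13 * -0.143101 = -1.860311.
KL = -1.860311 - 13 + 15 = 0.1397

0.1397


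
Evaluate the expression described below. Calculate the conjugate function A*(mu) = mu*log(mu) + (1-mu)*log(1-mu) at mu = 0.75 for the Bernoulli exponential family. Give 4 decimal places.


Legendre transform for Bernoulli:
A*(mu) = mu*log(mu) + (1-mu)*log(1-mu).
mu = 0.75, 1-mu = 0.25.
mu*log(mu) = 0.75*log(0.75) = -0.215762.
(1-mu)*log(1-mu) = 0.25*log(0.25) = -0.346574.
A* = -0.215762 + -0.346574 = -0.5623

-0.5623


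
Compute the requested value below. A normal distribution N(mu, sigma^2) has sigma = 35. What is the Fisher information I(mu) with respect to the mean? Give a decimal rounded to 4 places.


The Fisher information for the mean of a normal distribution is I(mu) = 1/sigma^2.
sigma = 35, so sigma^2 = 1225.
I(mu) = 1/1225 = 0.0008

0.0008


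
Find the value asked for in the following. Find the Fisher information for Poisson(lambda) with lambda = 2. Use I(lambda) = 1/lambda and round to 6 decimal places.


Fisher information for Poisson: I(lambda) = 1/lambda.
lambda = 2.
I(lambda) = 1/2 = 0.500000

0.500000


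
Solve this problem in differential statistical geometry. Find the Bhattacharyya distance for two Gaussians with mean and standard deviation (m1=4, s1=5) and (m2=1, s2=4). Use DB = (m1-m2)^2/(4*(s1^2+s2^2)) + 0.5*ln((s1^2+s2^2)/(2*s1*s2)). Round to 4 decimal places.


Bhattacharyya distance between two Gaussians:
DB = (m1-m2)^2/(4*(s1^2+s2^2)) + (1/2)*ln((s1^2+s2^2)/(2*s1*s2)).
(m1-m2)^2 = (3)^2 = 9.
s1^2+s2^2 = 25 + 16 = 41.
term1 = 9/164 = 0.054878.
term2 = 0.5*ln(41/40.0) = 0.012346.
DB = 0.054878 + 0.012346 = 0.0672

0.0672


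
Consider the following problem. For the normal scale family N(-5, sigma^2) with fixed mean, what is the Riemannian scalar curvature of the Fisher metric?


This family has a single free parameter, so its statistical manifold
is 1-dimensional. The Riemann curvature tensor of any 1-dimensional
Riemannian manifold vanishes identically, so R = 0.

0


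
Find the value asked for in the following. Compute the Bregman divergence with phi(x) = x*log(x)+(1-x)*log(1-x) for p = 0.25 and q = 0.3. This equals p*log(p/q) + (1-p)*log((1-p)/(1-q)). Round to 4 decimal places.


Bregman divergence with negative entropy generator:
D = p*log(p/q) + (1-p)*log((1-p)/(1-q)).
p = 0.25, q = 0.3.
p*log(p/q) = 0.25*log(0.25/0.3) = -0.04558.
(1-p)*log((1-p)/(1-q)) = 0.75*log(0.75/0.7) = 0.051745.
D = -0.04558 + 0.051745 = 0.0062

0.0062


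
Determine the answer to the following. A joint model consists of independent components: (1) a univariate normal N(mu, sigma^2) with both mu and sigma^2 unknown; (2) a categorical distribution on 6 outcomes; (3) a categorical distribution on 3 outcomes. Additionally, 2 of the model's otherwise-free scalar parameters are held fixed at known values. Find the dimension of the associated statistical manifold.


The dimension of a statistical manifold equals the number of free
(independent) real parameters of the model. For a product of independent
blocks the parameter counts add.
- normal (mu, sigma^2): 2.
- categorical on 6 outcomes (probabilities sum to 1): 6-1 = 5.
- categorical on 3 outcomes (probabilities sum to 1): 3-1 = 2.
Total = 2 + 5 + 2 = 9.
2 parameter(s) fixed at known values: 9 - 2 = 7.
Dimension = 7

7


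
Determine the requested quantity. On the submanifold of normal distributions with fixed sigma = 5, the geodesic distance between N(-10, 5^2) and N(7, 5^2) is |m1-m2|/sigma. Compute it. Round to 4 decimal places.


On the fixed-variance normal subfamily, geodesic distance = |m1-m2|/sigma.
|-10 - 7| = 17.
sigma = 5.
d = 17/5 = 3.4000

3.4000


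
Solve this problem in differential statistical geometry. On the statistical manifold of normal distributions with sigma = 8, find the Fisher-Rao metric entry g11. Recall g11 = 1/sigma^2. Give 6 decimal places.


For the 2-parameter normal family, the Fisher metric has:
  g11 = 1/sigma^2, g22 = 2/sigma^2.
sigma = 8, sigma^2 = 64.
g11 = 0.015625

0.015625


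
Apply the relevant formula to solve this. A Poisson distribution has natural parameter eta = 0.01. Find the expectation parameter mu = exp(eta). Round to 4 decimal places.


Expectation parameter for Poisson exponential family:
mu = exp(eta).
eta = 0.01.
mu = exp(0.01) = 1.0101

1.0101


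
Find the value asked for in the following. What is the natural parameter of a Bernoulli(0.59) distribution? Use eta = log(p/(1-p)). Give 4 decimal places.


Natural parameter for Bernoulli: eta = log(p/(1-p)).
p = 0.59, 1-p = 0.41.
p/(1-p) = 1.439024.
eta = log(1.439024) = 0.3640

0.3640


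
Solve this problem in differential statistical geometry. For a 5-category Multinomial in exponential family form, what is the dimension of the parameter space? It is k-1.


Exponential family dimension calculation:
For Multinomial with k=5 categories, dim = k-1 = 4.

4


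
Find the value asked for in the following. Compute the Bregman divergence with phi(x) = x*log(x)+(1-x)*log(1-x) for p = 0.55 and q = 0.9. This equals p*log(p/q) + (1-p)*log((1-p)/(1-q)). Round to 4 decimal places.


Bregman divergence with negative entropy generator:
D = p*log(p/q) + (1-p)*log((1-p)/(1-q)).
p = 0.55, q = 0.9.
p*log(p/q) = 0.55*log(0.55/0.9) = -0.270862.
(1-p)*log((1-p)/(1-q)) = 0.45*log(0.45/0.1) = 0.676835.
D = -0.270862 + 0.676835 = 0.4060

0.4060


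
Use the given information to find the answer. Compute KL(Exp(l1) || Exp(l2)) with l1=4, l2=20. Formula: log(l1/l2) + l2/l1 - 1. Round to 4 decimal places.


KL divergence for exponential family:
KL = log(l1/l2) + l2/l1 - 1.
log(4/20) = -1.609438.
20/4 = 5.0.
KL = -1.609438 + 5.0 - 1 = 2.3906

2.3906


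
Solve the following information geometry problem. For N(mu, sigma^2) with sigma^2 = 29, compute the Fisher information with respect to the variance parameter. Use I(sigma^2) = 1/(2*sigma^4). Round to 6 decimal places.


Fisher information for variance: I(sigma^2) = 1/(2*sigma^4).
sigma^2 = 29, so sigma^4 = 841.
I = 1/(2*841) = 1/1682 = 0.000595

0.000595


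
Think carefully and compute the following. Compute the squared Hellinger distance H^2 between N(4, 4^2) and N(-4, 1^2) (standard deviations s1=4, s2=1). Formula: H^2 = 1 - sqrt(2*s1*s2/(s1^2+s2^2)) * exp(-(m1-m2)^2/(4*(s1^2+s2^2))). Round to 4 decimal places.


Squared Hellinger distance for Gaussians:
H^2 = 1 - sqrt(2*s1*s2/(s1^2+s2^2)) * exp(-(m1-m2)^2/(4*(s1^2+s2^2))).
s1^2 = 16, s2^2 = 1, s1^2+s2^2 = 17.
sqrt(2*4*1/(17)) = 0.685994.
(m1-m2)^2 = (8)^2 = 64.
exp(-64/(4*17)) = exp(-0.941176) = 0.390169.
H^2 = 1 - 0.685994*0.390169 = 0.7323

0.7323


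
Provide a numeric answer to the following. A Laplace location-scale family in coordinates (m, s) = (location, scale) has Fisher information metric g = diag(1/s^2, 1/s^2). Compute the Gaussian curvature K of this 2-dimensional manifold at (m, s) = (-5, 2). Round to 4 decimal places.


The metric has the form g = (A dm^2 + B ds^2)/s^2 with A = 1, B = 1.
Substitute u = sqrt(A/B)*m: g = B*(du^2 + ds^2)/s^2, i.e. B times the
Poincare upper half-plane metric, which has constant Gaussian curvature -1.
Scaling a 2D metric by a constant c divides the Gaussian curvature by c,
so K = -1/B = -1/(1) = -1.0000 everywhere (the point (m, s) = (-5, 2) is irrelevant:
the curvature is constant).
The requested Gaussian curvature is K = -1.0000.

-1.0000


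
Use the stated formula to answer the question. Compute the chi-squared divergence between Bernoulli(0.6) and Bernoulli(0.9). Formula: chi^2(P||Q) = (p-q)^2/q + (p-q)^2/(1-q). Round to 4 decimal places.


Chi-squared divergence between Bernoulli distributions:
chi^2 = (p-q)^2/q + (p-q)^2/(1-q).
p = 0.6, q = 0.9, p-q = -0.3.
(p-q)^2 = 0.09.
term1 = 0.09/0.9 = 0.1.
term2 = 0.09/0.1 = 0.9.
chi^2 = 0.1 + 0.9 = 1.0000

1.0000


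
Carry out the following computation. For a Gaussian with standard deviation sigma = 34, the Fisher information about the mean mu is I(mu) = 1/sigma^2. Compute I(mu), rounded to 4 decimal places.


The Fisher information for the mean of a normal distribution is I(mu) = 1/sigma^2.
sigma = 34, so sigma^2 = 1156.
I(mu) = 1/1156 = 0.0009

0.0009


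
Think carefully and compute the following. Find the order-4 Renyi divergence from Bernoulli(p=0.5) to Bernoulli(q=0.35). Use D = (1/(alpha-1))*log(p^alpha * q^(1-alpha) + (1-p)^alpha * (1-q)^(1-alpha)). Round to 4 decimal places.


Renyi divergence of order alpha between Bernoulli distributions:
D = (1/(alpha-1))*log(p^alpha * q^(1-alpha) + (1-p)^alpha * (1-q)^(1-alpha)).
alpha = 4, p = 0.5, q = 0.35.
p^alpha * q^(1-alpha) = 0.5^4 * 0.35^-3 = 1.457726.
(1-p)^alpha * (1-q)^(1-alpha) = 0.5^4 * 0.65^-3 = 0.227583.
sum = 1.457726 + 0.227583 = 1.685309.
D = (1/3)*log(1.685309) = 0.1740

0.1740


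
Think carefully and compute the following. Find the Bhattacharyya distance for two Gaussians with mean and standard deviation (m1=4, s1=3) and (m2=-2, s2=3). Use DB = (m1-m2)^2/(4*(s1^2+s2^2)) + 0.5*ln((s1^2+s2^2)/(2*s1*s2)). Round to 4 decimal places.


Bhattacharyya distance between two Gaussians:
DB = (m1-m2)^2/(4*(s1^2+s2^2)) + (1/2)*ln((s1^2+s2^2)/(2*s1*s2)).
(m1-m2)^2 = (6)^2 = 36.
s1^2+s2^2 = 9 + 9 = 18.
term1 = 36/72 = 0.5.
term2 = 0.5*ln(18/18.0) = 0.0.
DB = 0.5 + 0.0 = 0.5000

0.5000


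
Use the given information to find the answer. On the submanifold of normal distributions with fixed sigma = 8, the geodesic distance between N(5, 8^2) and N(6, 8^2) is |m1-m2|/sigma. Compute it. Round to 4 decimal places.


On the fixed-variance normal subfamily, geodesic distance = |m1-m2|/sigma.
|5 - 6| = 1.
sigma = 8.
d = 1/8 = 0.1250

0.1250


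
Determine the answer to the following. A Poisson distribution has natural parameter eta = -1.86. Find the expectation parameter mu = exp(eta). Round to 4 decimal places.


Expectation parameter for Poisson exponential family:
mu = exp(eta).
eta = -1.86.
mu = exp(-1.86) = 0.1557

0.1557


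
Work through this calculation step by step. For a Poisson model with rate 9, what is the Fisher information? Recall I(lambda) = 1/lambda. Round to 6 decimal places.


Fisher information for Poisson: I(lambda) = 1/lambda.
lambda = 9.
I(lambda) = 1/9 = 0.111111

0.111111


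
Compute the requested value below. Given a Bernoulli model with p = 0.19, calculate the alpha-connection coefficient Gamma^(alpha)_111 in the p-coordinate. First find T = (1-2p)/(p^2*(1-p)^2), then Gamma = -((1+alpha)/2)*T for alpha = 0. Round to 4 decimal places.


Skewness (Amari-Chentsov) tensor: T = (1-2p)/(p^2*(1-p)^2).
p = 0.19, 1-2p = 0.62, p^2 = 0.0361, (1-p)^2 = 0.6561.
T = 0.62/(0.0361 * 0.6561) = 26.176673.
In the p-coordinate, Gamma^(alpha) = Gamma^(0) - (alpha/2)*T with Gamma^(0) = (1/2)*g'(p) = -T/2,
so Gamma^(alpha) = -((1+alpha)/2)*T.
alpha = 0, -(1+alpha)/2 = -0.5.
Gamma = -0.5 * 26.176673 = -13.0883

-13.0883


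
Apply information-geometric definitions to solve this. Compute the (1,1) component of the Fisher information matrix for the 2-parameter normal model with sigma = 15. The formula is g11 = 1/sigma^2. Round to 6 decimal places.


For the 2-parameter normal family, the Fisher metric has:
  g11 = 1/sigma^2, g22 = 2/sigma^2.
sigma = 15, sigma^2 = 225.
g11 = 0.004444

0.004444


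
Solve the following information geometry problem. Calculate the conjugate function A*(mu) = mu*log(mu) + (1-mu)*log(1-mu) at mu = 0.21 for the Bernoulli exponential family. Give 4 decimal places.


Legendre transform for Bernoulli:
A*(mu) = mu*log(mu) + (1-mu)*log(1-mu).
mu = 0.21, 1-mu = 0.79.
mu*log(mu) = 0.21*log(0.21) = -0.327736.
(1-mu)*log(1-mu) = 0.79*log(0.79) = -0.186221.
A* = -0.327736 + -0.186221 = -0.5140

-0.5140


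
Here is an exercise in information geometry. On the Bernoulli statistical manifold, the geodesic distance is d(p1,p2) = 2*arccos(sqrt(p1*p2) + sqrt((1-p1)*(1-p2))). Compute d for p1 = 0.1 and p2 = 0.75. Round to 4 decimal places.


Geodesic distance on Bernoulli manifold:
d(p1,p2) = 2*arccos(sqrt(p1*p2) + sqrt((1-p1)*(1-p2))).
sqrt(p1*p2) = sqrt(0.1*0.75) = 0.273861.
sqrt((1-p1)*(1-p2)) = sqrt(0.9*0.25) = 0.474342.
arg = 0.273861 + 0.474342 = 0.748203.
d = 2*arccos(0.748203) = 1.4509

1.4509


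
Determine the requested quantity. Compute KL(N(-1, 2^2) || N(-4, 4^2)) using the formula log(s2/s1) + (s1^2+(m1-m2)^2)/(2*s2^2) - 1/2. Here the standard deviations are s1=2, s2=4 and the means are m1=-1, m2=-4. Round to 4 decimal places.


KL divergence between normal distributions:
KL = log(s2/s1) + (s1^2 + (m1-m2)^2)/(2*s2^2) - 1/2.
log(4/2) = 0.693147.
(2^2 + (-1--4)^2)/(2*4^2) = (4 + 9)/32 = 0.40625.
KL = 0.693147 + 0.40625 - 0.5 = 0.5994

0.5994


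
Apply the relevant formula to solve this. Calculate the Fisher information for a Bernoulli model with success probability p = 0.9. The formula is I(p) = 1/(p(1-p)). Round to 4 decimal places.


For Bernoulli(p), Fisher information is I(p) = 1/(p*(1-p)).
p = 0.9, 1-p = 0.1.
p*(1-p) = 0.09.
I(p) = 1/0.09 = 11.1111

11.1111


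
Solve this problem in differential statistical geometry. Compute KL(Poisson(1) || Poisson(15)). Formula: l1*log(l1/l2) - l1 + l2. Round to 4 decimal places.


KL divergence for Poisson:
KL = l1*log(l1/l2) - l1 + l2.
l1 = 1, l2 = 15.
log(1/15) = -2.70805.
l1*log(l1/l2) = 1 * -2.70805 = -2.70805.
KL = -2.70805 - 1 + 15 = 11.2919

11.2919


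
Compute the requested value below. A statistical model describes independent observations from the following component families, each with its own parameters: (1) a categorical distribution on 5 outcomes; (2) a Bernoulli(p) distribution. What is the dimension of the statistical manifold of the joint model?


The dimension of a statistical manifold equals the number of free
(independent) real parameters of the model. For a product of independent
blocks the parameter counts add.
- categorical on 5 outcomes (probabilities sum to 1): 5-1 = 4.
- Bernoulli (p): 1.
Total = 4 + 1 = 5.
Dimension = 5

5


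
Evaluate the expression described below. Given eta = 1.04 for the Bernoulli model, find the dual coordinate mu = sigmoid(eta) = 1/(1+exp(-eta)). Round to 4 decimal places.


Dual coordinate (expectation parameter) for Bernoulli:
mu = 1/(1+exp(-eta)).
eta = 1.04.
exp(-eta) = exp(-1.04) = 0.353455.
mu = 1/(1+0.353455) = 0.7389

0.7389


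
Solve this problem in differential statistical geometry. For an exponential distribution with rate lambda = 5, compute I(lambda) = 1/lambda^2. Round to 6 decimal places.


Fisher information for exponential: I(lambda) = 1/lambda^2.
lambda = 5, lambda^2 = 25.
I = 1/25 = 0.040000

0.040000


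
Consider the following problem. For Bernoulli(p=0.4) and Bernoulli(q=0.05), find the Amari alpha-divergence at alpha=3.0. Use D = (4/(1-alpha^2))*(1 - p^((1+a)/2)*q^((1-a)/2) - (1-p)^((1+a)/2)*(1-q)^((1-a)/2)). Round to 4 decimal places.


Amari alpha-divergence:
D = (4/(1-alpha^2))*(1 - p^((1+a)/2)*q^((1-a)/2) - (1-p)^((1+a)/2)*(1-q)^((1-a)/2)).
alpha = 3.0, p = 0.4, q = 0.05.
e1 = (1+alpha)/2 = 2.0, e2 = (1-alpha)/2 = -1.0.
t1 = p^e1 * q^e2 = 0.4^2.0 * 0.05^-1.0 = 3.2.
t2 = (1-p)^e1 * (1-q)^e2 = 0.6^2.0 * 0.95^-1.0 = 0.378947.
4/(1-alpha^2) = -0.5.
D = -0.5*(1 - 3.2 - 0.378947) = 1.2895

1.2895


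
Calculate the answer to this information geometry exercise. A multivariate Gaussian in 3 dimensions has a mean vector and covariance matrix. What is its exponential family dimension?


Exponential family dimension calculation:
For 3-dim MVN: mean has 3 params, covariance has 3*4/2 = 6 unique entries.
Total dim = 3 + 6 = 9.

9


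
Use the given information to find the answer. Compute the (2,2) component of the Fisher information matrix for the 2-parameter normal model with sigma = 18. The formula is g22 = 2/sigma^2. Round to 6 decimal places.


For the 2-parameter normal family, the Fisher metric has:
  g11 = 1/sigma^2, g22 = 2/sigma^2.
sigma = 18, sigma^2 = 324.
g22 = 0.006173

0.006173


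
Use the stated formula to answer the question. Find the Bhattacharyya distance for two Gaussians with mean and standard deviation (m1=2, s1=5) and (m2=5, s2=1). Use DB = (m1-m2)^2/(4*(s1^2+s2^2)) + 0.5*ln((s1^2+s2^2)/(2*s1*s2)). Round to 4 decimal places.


Bhattacharyya distance between two Gaussians:
DB = (m1-m2)^2/(4*(s1^2+s2^2)) + (1/2)*ln((s1^2+s2^2)/(2*s1*s2)).
(m1-m2)^2 = (-3)^2 = 9.
s1^2+s2^2 = 25 + 1 = 26.
term1 = 9/104 = 0.086538.
term2 = 0.5*ln(26/10.0) = 0.477756.
DB = 0.086538 + 0.477756 = 0.5643

0.5643


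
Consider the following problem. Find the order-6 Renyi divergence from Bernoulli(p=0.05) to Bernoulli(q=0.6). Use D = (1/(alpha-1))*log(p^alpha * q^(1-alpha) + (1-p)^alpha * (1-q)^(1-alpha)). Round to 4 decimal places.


Renyi divergence of order alpha between Bernoulli distributions:
D = (1/(alpha-1))*log(p^alpha * q^(1-alpha) + (1-p)^alpha * (1-q)^(1-alpha)).
alpha = 6, p = 0.05, q = 0.6.
p^alpha * q^(1-alpha) = 0.05^6 * 0.6^-5 = 0.0.
(1-p)^alpha * (1-q)^(1-alpha) = 0.95^6 * 0.4^-5 = 71.786317.
sum = 0.0 + 71.786317 = 71.786318.
D = (1/5)*log(71.786318) = 0.8547

0.8547


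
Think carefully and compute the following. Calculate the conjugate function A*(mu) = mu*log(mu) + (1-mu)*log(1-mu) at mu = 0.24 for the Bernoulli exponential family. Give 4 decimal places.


Legendre transform for Bernoulli:
A*(mu) = mu*log(mu) + (1-mu)*log(1-mu).
mu = 0.24, 1-mu = 0.76.
mu*log(mu) = 0.24*log(0.24) = -0.342508.
(1-mu)*log(1-mu) = 0.76*log(0.76) = -0.208572.
A* = -0.342508 + -0.208572 = -0.5511

-0.5511


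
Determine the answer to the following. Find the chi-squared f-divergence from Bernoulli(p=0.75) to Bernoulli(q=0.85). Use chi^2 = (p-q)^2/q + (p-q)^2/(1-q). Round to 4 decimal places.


Chi-squared divergence between Bernoulli distributions:
chi^2 = (p-q)^2/q + (p-q)^2/(1-q).
p = 0.75, q = 0.85, p-q = -0.1.
(p-q)^2 = 0.01.
term1 = 0.01/0.85 = 0.011765.
term2 = 0.01/0.15 = 0.066667.
chi^2 = 0.011765 + 0.066667 = 0.0784

0.0784


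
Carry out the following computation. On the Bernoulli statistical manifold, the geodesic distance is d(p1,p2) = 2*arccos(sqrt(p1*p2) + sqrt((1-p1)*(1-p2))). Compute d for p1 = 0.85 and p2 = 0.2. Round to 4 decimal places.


Geodesic distance on Bernoulli manifold:
d(p1,p2) = 2*arccos(sqrt(p1*p2) + sqrt((1-p1)*(1-p2))).
sqrt(p1*p2) = sqrt(0.85*0.2) = 0.412311.
sqrt((1-p1)*(1-p2)) = sqrt(0.15*0.8) = 0.34641.
arg = 0.412311 + 0.34641 = 0.758721.
d = 2*arccos(0.758721) = 1.4189

1.4189


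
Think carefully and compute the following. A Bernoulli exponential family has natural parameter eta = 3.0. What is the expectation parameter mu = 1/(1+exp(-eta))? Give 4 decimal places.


Dual coordinate (expectation parameter) for Bernoulli:
mu = 1/(1+exp(-eta)).
eta = 3.0.
exp(-eta) = exp(-3.0) = 0.049787.
mu = 1/(1+0.049787) = 0.9526

0.9526


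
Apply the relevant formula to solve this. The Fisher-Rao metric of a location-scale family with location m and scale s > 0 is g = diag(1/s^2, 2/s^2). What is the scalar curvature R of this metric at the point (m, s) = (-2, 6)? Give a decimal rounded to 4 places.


The metric has the form g = (A dm^2 + B ds^2)/s^2 with A = 1, B = 2.
Substitute u = sqrt(A/B)*m: g = B*(du^2 + ds^2)/s^2, i.e. B times the
Poincare upper half-plane metric, which has constant Gaussian curvature -1.
Scaling a 2D metric by a constant c divides the Gaussian curvature by c,
so K = -1/B = -1/(2) = -0.5000 everywhere (the point (m, s) = (-2, 6) is irrelevant:
the curvature is constant).
Scalar curvature in dimension 2: R = 2K = -2/(2) = -1.0000.

-1.0000


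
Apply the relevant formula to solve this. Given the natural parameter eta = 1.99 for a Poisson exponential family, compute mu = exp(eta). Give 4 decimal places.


Expectation parameter for Poisson exponential family:
mu = exp(eta).
eta = 1.99.
mu = exp(1.99) = 7.3155

7.3155


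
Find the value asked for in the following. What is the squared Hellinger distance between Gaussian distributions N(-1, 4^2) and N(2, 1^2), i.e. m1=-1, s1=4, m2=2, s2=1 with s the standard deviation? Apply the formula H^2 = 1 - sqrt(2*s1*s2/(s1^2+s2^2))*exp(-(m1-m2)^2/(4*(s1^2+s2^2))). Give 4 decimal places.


Squared Hellinger distance for Gaussians:
H^2 = 1 - sqrt(2*s1*s2/(s1^2+s2^2)) * exp(-(m1-m2)^2/(4*(s1^2+s2^2))).
s1^2 = 16, s2^2 = 1, s1^2+s2^2 = 17.
sqrt(2*4*1/(17)) = 0.685994.
(m1-m2)^2 = (-3)^2 = 9.
exp(-9/(4*17)) = exp(-0.132353) = 0.876032.
H^2 = 1 - 0.685994*0.876032 = 0.3990

0.3990


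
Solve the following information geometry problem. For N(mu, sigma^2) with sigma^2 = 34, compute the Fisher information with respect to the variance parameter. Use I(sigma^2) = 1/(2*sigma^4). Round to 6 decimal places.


Fisher information for variance: I(sigma^2) = 1/(2*sigma^4).
sigma^2 = 34, so sigma^4 = 1156.
I = 1/(2*1156) = 1/2312 = 0.000433

0.000433


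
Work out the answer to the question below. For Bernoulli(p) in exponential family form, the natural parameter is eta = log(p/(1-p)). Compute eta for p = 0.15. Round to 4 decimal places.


Natural parameter for Bernoulli: eta = log(p/(1-p)).
p = 0.15, 1-p = 0.85.
p/(1-p) = 0.176471.
eta = log(0.176471) = -1.7346

-1.7346


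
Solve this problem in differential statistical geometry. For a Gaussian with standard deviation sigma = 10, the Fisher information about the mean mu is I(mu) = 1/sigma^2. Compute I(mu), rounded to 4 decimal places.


The Fisher information for the mean of a normal distribution is I(mu) = 1/sigma^2.
sigma = 10, so sigma^2 = 100.
I(mu) = 1/100 = 0.0100

0.0100


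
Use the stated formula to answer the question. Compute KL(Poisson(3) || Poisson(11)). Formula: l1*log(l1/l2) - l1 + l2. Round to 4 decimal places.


KL divergence for Poisson:
KL = l1*log(l1/l2) - l1 + l2.
l1 = 3, l2 = 11.
log(3/11) = -1.299283.
l1*log(l1/l2) = 3 * -1.299283 = -3.897849.
KL = -3.897849 - 3 + 11 = 4.1022

4.1022


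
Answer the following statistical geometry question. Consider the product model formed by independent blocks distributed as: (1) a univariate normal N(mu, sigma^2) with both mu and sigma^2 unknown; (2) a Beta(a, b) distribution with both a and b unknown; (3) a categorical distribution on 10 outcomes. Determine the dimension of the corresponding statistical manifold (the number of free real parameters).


The dimension of a statistical manifold equals the number of free
(independent) real parameters of the model. For a product of independent
blocks the parameter counts add.
- normal (mu, sigma^2): 2.
- Beta (a, b): 2.
- categorical on 10 outcomes (probabilities sum to 1): 10-1 = 9.
Total = 2 + 2 + 9 = 13.
Dimension = 13

13


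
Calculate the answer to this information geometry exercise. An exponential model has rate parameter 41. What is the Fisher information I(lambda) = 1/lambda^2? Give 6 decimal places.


Fisher information for exponential: I(lambda) = 1/lambda^2.
lambda = 41, lambda^2 = 1681.
I = 1/1681 = 0.000595

0.000595


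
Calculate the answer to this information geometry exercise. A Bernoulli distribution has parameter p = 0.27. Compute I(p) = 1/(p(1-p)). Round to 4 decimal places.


For Bernoulli(p), Fisher information is I(p) = 1/(p*(1-p)).
p = 0.27, 1-p = 0.73.
p*(1-p) = 0.1971.
I(p) = 1/0.1971 = 5.0736

5.0736


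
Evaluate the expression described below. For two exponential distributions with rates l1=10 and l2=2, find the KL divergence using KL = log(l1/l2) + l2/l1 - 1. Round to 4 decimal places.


KL divergence for exponential family:
KL = log(l1/l2) + l2/l1 - 1.
log(10/2) = 1.609438.
2/10 = 0.2.
KL = 1.609438 + 0.2 - 1 = 0.8094

0.8094


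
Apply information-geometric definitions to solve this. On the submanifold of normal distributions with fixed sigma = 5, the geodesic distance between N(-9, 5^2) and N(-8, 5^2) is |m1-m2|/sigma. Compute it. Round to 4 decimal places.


On the fixed-variance normal subfamily, geodesic distance = |m1-m2|/sigma.
|-9 - -8| = 1.
sigma = 5.
d = 1/5 = 0.2000

0.2000


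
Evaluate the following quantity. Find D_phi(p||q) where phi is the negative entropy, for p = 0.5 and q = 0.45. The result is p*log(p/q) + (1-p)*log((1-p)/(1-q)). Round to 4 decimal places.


Bregman divergence with negative entropy generator:
D = p*log(p/q) + (1-p)*log((1-p)/(1-q)).
p = 0.5, q = 0.45.
p*log(p/q) = 0.5*log(0.5/0.45) = 0.05268.
(1-p)*log((1-p)/(1-q)) = 0.5*log(0.5/0.55) = -0.047655.
D = 0.05268 + -0.047655 = 0.0050

0.0050


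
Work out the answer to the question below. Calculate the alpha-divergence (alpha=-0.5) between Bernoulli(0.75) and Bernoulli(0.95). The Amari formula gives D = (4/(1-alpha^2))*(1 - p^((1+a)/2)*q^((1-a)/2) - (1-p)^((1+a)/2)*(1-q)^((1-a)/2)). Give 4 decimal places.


Amari alpha-divergence:
D = (4/(1-alpha^2))*(1 - p^((1+a)/2)*q^((1-a)/2) - (1-p)^((1+a)/2)*(1-q)^((1-a)/2)).
alpha = -0.5, p = 0.75, q = 0.95.
e1 = (1+alpha)/2 = 0.25, e2 = (1-alpha)/2 = 0.75.
t1 = p^e1 * q^e2 = 0.75^0.25 * 0.95^0.75 = 0.895484.
t2 = (1-p)^e1 * (1-q)^e2 = 0.25^0.25 * 0.05^0.75 = 0.074767.
4/(1-alpha^2) = 5.333333.
D = 5.333333*(1 - 0.895484 - 0.074767) = 0.1587

0.1587


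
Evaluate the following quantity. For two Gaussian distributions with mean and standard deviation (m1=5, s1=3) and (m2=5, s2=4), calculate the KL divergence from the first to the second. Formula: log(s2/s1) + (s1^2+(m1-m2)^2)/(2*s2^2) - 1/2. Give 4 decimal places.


KL divergence between normal distributions:
KL = log(s2/s1) + (s1^2 + (m1-m2)^2)/(2*s2^2) - 1/2.
log(4/3) = 0.287682.
(3^2 + (5-5)^2)/(2*4^2) = (9 + 0)/32 = 0.28125.
KL = 0.287682 + 0.28125 - 0.5 = 0.0689

0.0689


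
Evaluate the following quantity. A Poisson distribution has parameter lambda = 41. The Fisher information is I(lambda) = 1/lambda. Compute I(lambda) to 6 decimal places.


Fisher information for Poisson: I(lambda) = 1/lambda.
lambda = 41.
I(lambda) = 1/41 = 0.024390

0.024390


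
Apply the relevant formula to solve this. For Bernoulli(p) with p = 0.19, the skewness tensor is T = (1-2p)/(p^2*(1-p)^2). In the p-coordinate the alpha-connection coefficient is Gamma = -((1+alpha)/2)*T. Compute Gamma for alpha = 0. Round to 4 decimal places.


Skewness (Amari-Chentsov) tensor: T = (1-2p)/(p^2*(1-p)^2).
p = 0.19, 1-2p = 0.62, p^2 = 0.0361, (1-p)^2 = 0.6561.
T = 0.62/(0.0361 * 0.6561) = 26.176673.
In the p-coordinate, Gamma^(alpha) = Gamma^(0) - (alpha/2)*T with Gamma^(0) = (1/2)*g'(p) = -T/2,
so Gamma^(alpha) = -((1+alpha)/2)*T.
alpha = 0, -(1+alpha)/2 = -0.5.
Gamma = -0.5 * 26.176673 = -13.0883

-13.0883


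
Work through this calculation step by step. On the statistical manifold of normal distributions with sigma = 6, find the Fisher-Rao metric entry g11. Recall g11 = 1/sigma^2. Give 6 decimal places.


For the 2-parameter normal family, the Fisher metric has:
  g11 = 1/sigma^2, g22 = 2/sigma^2.
sigma = 6, sigma^2 = 36.
g11 = 0.027778

0.027778


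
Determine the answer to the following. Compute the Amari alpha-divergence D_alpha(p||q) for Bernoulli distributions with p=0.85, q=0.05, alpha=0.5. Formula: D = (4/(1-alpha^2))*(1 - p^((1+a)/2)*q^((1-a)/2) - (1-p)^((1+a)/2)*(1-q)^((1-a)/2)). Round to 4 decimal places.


Amari alpha-divergence:
D = (4/(1-alpha^2))*(1 - p^((1+a)/2)*q^((1-a)/2) - (1-p)^((1+a)/2)*(1-q)^((1-a)/2)).
alpha = 0.5, p = 0.85, q = 0.05.
e1 = (1+alpha)/2 = 0.75, e2 = (1-alpha)/2 = 0.25.
t1 = p^e1 * q^e2 = 0.85^0.75 * 0.05^0.25 = 0.418607.
t2 = (1-p)^e1 * (1-q)^e2 = 0.15^0.75 * 0.95^0.25 = 0.237957.
4/(1-alpha^2) = 5.333333.
D = 5.333333*(1 - 0.418607 - 0.237957) = 1.8317

1.8317


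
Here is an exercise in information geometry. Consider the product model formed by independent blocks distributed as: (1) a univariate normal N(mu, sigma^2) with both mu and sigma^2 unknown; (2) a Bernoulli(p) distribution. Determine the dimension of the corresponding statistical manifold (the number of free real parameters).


The dimension of a statistical manifold equals the number of free
(independent) real parameters of the model. For a product of independent
blocks the parameter counts add.
- normal (mu, sigma^2): 2.
- Bernoulli (p): 1.
Total = 2 + 1 = 3.
Dimension = 3

3


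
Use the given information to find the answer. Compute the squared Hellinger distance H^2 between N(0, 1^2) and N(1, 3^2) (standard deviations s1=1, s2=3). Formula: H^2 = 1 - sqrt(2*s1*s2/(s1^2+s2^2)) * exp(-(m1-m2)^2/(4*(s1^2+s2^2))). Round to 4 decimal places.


Squared Hellinger distance for Gaussians:
H^2 = 1 - sqrt(2*s1*s2/(s1^2+s2^2)) * exp(-(m1-m2)^2/(4*(s1^2+s2^2))).
s1^2 = 1, s2^2 = 9, s1^2+s2^2 = 10.
sqrt(2*1*3/(10)) = 0.774597.
(m1-m2)^2 = (-1)^2 = 1.
exp(-1/(4*10)) = exp(-0.025) = 0.97531.
H^2 = 1 - 0.774597*0.97531 = 0.2445

0.2445


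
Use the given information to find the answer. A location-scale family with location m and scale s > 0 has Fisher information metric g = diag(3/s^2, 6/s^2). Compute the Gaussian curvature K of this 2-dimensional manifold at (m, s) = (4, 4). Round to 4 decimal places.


The metric has the form g = (A dm^2 + B ds^2)/s^2 with A = 3, B = 6.
Substitute u = sqrt(A/B)*m: g = B*(du^2 + ds^2)/s^2, i.e. B times the
Poincare upper half-plane metric, which has constant Gaussian curvature -1.
Scaling a 2D metric by a constant c divides the Gaussian curvature by c,
so K = -1/B = -1/(6) = -0.1667 everywhere (the point (m, s) = (4, 4) is irrelevant:
the curvature is constant).
The requested Gaussian curvature is K = -0.1667.

-0.1667


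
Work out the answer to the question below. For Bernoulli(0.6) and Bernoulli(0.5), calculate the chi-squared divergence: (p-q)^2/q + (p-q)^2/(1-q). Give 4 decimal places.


Chi-squared divergence between Bernoulli distributions:
chi^2 = (p-q)^2/q + (p-q)^2/(1-q).
p = 0.6, q = 0.5, p-q = 0.1.
(p-q)^2 = 0.01.
term1 = 0.01/0.5 = 0.02.
term2 = 0.01/0.5 = 0.02.
chi^2 = 0.02 + 0.02 = 0.0400

0.0400


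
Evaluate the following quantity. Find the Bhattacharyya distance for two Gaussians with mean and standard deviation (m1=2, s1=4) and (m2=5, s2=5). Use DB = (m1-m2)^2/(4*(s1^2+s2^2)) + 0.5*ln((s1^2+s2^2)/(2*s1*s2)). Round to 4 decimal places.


Bhattacharyya distance between two Gaussians:
DB = (m1-m2)^2/(4*(s1^2+s2^2)) + (1/2)*ln((s1^2+s2^2)/(2*s1*s2)).
(m1-m2)^2 = (-3)^2 = 9.
s1^2+s2^2 = 16 + 25 = 41.
term1 = 9/164 = 0.054878.
term2 = 0.5*ln(41/40.0) = 0.012346.
DB = 0.054878 + 0.012346 = 0.0672

0.0672


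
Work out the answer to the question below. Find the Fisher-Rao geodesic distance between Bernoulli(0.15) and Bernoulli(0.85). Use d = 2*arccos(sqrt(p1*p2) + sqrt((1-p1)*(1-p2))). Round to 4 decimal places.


Geodesic distance on Bernoulli manifold:
d(p1,p2) = 2*arccos(sqrt(p1*p2) + sqrt((1-p1)*(1-p2))).
sqrt(p1*p2) = sqrt(0.15*0.85) = 0.357071.
sqrt((1-p1)*(1-p2)) = sqrt(0.85*0.15) = 0.357071.
arg = 0.357071 + 0.357071 = 0.714143.
d = 2*arccos(0.714143) = 1.5508

1.5508


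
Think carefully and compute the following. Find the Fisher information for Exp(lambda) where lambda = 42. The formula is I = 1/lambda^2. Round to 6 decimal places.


Fisher information for exponential: I(lambda) = 1/lambda^2.
lambda = 42, lambda^2 = 1764.
I = 1/1764 = 0.000567

0.000567


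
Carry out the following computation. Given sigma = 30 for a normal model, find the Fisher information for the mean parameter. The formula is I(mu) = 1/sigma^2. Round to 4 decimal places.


The Fisher information for the mean of a normal distribution is I(mu) = 1/sigma^2.
sigma = 30, so sigma^2 = 900.
I(mu) = 1/900 = 0.0011

0.0011


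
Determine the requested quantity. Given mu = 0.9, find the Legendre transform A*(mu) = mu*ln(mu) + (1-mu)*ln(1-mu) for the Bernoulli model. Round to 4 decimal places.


Legendre transform for Bernoulli:
A*(mu) = mu*log(mu) + (1-mu)*log(1-mu).
mu = 0.9, 1-mu = 0.1.
mu*log(mu) = 0.9*log(0.9) = -0.094824.
(1-mu)*log(1-mu) = 0.1*log(0.1) = -0.230259.
A* = -0.094824 + -0.230259 = -0.3251

-0.3251


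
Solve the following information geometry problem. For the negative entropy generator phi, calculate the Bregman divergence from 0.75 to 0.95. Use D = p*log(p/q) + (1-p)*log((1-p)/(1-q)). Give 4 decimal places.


Bregman divergence with negative entropy generator:
D = p*log(p/q) + (1-p)*log((1-p)/(1-q)).
p = 0.75, q = 0.95.
p*log(p/q) = 0.75*log(0.75/0.95) = -0.177292.
(1-p)*log((1-p)/(1-q)) = 0.25*log(0.25/0.05) = 0.402359.
D = -0.177292 + 0.402359 = 0.2251

0.2251


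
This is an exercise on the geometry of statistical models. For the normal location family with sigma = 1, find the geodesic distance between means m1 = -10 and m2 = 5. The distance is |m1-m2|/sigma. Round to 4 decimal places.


On the fixed-variance normal subfamily, geodesic distance = |m1-m2|/sigma.
|-10 - 5| = 15.
sigma = 1.
d = 15/1 = 15.0000

15.0000


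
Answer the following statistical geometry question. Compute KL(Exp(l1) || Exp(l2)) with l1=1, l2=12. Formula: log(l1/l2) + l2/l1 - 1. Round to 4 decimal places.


KL divergence for exponential family:
KL = log(l1/l2) + l2/l1 - 1.
log(1/12) = -2.484907.
12/1 = 12.0.
KL = -2.484907 + 12.0 - 1 = 8.5151

8.5151


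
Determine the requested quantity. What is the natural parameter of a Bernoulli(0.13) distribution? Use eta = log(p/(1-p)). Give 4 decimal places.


Natural parameter for Bernoulli: eta = log(p/(1-p)).
p = 0.13, 1-p = 0.87.
p/(1-p) = 0.149425.
eta = log(0.149425) = -1.9010

-1.9010


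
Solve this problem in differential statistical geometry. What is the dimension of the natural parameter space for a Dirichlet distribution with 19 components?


Exponential family dimension calculation:
Dirichlet with 19 components has 19 natural parameters.

19


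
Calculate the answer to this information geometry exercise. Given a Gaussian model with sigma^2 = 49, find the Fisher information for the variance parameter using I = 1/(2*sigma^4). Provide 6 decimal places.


Fisher information for variance: I(sigma^2) = 1/(2*sigma^4).
sigma^2 = 49, so sigma^4 = 2401.
I = 1/(2*2401) = 1/4802 = 0.000208

0.000208


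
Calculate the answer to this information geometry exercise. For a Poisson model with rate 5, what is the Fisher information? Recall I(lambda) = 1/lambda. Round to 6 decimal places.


Fisher information for Poisson: I(lambda) = 1/lambda.
lambda = 5.
I(lambda) = 1/5 = 0.200000

0.200000


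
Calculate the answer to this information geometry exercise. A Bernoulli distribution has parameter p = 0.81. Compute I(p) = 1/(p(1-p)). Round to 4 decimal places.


For Bernoulli(p), Fisher information is I(p) = 1/(p*(1-p)).
p = 0.81, 1-p = 0.19.
p*(1-p) = 0.1539.
I(p) = 1/0.1539 = 6.4977

6.4977


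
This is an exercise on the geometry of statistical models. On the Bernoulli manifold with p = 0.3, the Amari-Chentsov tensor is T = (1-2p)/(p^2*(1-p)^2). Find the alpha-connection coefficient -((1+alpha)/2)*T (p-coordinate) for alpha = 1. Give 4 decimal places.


Skewness (Amari-Chentsov) tensor: T = (1-2p)/(p^2*(1-p)^2).
p = 0.3, 1-2p = 0.4, p^2 = 0.09, (1-p)^2 = 0.49.
T = 0.4/(0.09 * 0.49) = 9.070295.
In the p-coordinate, Gamma^(alpha) = Gamma^(0) - (alpha/2)*T with Gamma^(0) = (1/2)*g'(p) = -T/2,
so Gamma^(alpha) = -((1+alpha)/2)*T.
alpha = 1, -(1+alpha)/2 = -1.0.
Gamma = -1.0 * 9.070295 = -9.0703

-9.0703


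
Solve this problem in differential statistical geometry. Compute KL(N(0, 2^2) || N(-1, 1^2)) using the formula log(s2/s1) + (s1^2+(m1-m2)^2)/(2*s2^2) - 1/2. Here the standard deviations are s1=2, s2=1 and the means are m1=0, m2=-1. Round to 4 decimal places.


KL divergence between normal distributions:
KL = log(s2/s1) + (s1^2 + (m1-m2)^2)/(2*s2^2) - 1/2.
log(1/2) = -0.693147.
(2^2 + (0--1)^2)/(2*1^2) = (4 + 1)/2 = 2.5.
KL = -0.693147 + 2.5 - 0.5 = 1.3069

1.3069


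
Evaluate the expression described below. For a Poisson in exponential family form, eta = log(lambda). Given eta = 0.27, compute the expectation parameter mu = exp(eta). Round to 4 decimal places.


Expectation parameter for Poisson exponential family:
mu = exp(eta).
eta = 0.27.
mu = exp(0.27) = 1.3100

1.3100


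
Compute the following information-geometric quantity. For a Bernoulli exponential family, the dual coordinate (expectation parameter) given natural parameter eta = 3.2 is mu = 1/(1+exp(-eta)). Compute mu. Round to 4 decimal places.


Dual coordinate (expectation parameter) for Bernoulli:
mu = 1/(1+exp(-eta)).
eta = 3.2.
exp(-eta) = exp(-3.2) = 0.040762.
mu = 1/(1+0.040762) = 0.9608

0.9608


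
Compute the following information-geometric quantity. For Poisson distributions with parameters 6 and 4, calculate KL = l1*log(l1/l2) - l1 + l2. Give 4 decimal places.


KL divergence for Poisson:
KL = l1*log(l1/l2) - l1 + l2.
l1 = 6, l2 = 4.
log(6/4) = 0.405465.
l1*log(l1/l2) = 6 * 0.405465 = 2.432791.
KL = 2.432791 - 6 + 4 = 0.4328

0.4328


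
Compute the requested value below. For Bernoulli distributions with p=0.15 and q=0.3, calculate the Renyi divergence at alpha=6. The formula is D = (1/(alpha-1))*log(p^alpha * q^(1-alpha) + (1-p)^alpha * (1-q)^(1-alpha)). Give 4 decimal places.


Renyi divergence of order alpha between Bernoulli distributions:
D = (1/(alpha-1))*log(p^alpha * q^(1-alpha) + (1-p)^alpha * (1-q)^(1-alpha)).
alpha = 6, p = 0.15, q = 0.3.
p^alpha * q^(1-alpha) = 0.15^6 * 0.3^-5 = 0.004687.
(1-p)^alpha * (1-q)^(1-alpha) = 0.85^6 * 0.7^-5 = 2.244003.
sum = 0.004687 + 2.244003 = 2.24869.
D = (1/5)*log(2.24869) = 0.1621

0.1621


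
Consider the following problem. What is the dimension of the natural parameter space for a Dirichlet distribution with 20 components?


Exponential family dimension calculation:
Dirichlet with 20 components has 20 natural parameters.

20


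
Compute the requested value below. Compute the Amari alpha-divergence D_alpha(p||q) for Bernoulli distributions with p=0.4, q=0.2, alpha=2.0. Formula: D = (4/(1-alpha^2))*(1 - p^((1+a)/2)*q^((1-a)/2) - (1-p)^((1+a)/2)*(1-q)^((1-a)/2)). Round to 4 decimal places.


Amari alpha-divergence:
D = (4/(1-alpha^2))*(1 - p^((1+a)/2)*q^((1-a)/2) - (1-p)^((1+a)/2)*(1-q)^((1-a)/2)).
alpha = 2.0, p = 0.4, q = 0.2.
e1 = (1+alpha)/2 = 1.5, e2 = (1-alpha)/2 = -0.5.
t1 = p^e1 * q^e2 = 0.4^1.5 * 0.2^-0.5 = 0.565685.
t2 = (1-p)^e1 * (1-q)^e2 = 0.6^1.5 * 0.8^-0.5 = 0.519615.
4/(1-alpha^2) = -1.333333.
D = -1.333333*(1 - 0.565685 - 0.519615) = 0.1137

0.1137


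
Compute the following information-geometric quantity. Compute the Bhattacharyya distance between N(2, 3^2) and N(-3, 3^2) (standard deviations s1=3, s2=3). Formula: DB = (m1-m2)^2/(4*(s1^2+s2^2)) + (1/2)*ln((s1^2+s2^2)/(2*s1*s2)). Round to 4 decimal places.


Bhattacharyya distance between two Gaussians:
DB = (m1-m2)^2/(4*(s1^2+s2^2)) + (1/2)*ln((s1^2+s2^2)/(2*s1*s2)).
(m1-m2)^2 = (5)^2 = 25.
s1^2+s2^2 = 9 + 9 = 18.
term1 = 25/72 = 0.347222.
term2 = 0.5*ln(18/18.0) = 0.0.
DB = 0.347222 + 0.0 = 0.3472

0.3472


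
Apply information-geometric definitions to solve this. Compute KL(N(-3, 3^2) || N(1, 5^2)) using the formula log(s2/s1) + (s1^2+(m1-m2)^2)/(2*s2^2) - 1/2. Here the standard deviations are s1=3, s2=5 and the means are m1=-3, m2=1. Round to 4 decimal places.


KL divergence between normal distributions:
KL = log(s2/s1) + (s1^2 + (m1-m2)^2)/(2*s2^2) - 1/2.
log(5/3) = 0.510826.
(3^2 + (-3-1)^2)/(2*5^2) = (9 + 16)/50 = 0.5.
KL = 0.510826 + 0.5 - 0.5 = 0.5108

0.5108


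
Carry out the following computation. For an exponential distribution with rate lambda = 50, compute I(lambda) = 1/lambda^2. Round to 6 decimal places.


Fisher information for exponential: I(lambda) = 1/lambda^2.
lambda = 50, lambda^2 = 2500.
I = 1/2500 = 0.000400

0.000400


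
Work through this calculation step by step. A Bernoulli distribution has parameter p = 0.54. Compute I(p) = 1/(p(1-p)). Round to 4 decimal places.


For Bernoulli(p), Fisher information is I(p) = 1/(p*(1-p)).
p = 0.54, 1-p = 0.46.
p*(1-p) = 0.2484.
I(p) = 1/0.2484 = 4.0258

4.0258


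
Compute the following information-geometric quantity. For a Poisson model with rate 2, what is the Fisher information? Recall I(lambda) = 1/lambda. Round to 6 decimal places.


Fisher information for Poisson: I(lambda) = 1/lambda.
lambda = 2.
I(lambda) = 1/2 = 0.500000

0.500000
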